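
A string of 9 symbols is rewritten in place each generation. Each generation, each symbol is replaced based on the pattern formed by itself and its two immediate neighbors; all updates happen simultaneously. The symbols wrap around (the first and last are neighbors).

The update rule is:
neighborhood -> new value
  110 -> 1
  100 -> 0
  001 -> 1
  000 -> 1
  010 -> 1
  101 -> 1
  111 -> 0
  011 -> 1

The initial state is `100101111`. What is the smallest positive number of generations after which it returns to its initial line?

18

101111000
111001011
001011110
111110010
100010111
101111100
111000101
001011111
011110001
110010111
010111100
111100101
000101111
011111001
110001011
010111110
111100010
100101111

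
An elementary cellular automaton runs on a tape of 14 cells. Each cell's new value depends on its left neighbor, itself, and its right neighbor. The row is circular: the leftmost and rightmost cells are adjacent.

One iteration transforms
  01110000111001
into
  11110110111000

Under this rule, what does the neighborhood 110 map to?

At position 3 the neighborhood is 110; the next row has 1 there.

1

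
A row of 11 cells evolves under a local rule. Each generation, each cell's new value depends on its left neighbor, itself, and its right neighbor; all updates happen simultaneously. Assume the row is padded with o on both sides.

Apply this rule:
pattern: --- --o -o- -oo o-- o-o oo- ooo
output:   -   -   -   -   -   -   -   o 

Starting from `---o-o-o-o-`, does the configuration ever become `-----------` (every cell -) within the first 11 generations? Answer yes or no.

yes

-----------
all cells are - at generation 1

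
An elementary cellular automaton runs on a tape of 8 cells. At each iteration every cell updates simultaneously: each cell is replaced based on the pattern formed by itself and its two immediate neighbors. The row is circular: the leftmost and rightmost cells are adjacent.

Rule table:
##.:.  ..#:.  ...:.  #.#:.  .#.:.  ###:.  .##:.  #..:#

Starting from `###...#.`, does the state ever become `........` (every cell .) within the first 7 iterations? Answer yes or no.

no

...#....
....#...
.....#..
......#.
.......#
#.......
.#......
iteration 7 is .#......, still not uniform .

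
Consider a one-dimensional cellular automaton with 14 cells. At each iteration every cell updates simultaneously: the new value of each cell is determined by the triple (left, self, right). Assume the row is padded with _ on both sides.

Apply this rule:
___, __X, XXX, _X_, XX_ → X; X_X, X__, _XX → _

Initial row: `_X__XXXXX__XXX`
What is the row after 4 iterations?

XX_X_XXXX_X_XX
_X_X__XXX_X__X
XX_X_X_XX_X_XX
_X_X_X__X_X__X

_X_X_X__X_X__X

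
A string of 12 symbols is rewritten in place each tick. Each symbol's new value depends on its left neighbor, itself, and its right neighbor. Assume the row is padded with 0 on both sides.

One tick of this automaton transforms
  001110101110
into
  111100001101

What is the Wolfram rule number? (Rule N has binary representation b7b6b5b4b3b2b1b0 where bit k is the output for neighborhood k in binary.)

155

position 3: 111 → 1  (bit 7 = 1)
position 4: 110 → 0  (bit 6 = 0)
position 5: 101 → 0  (bit 5 = 0)
position 11: 100 → 1  (bit 4 = 1)
position 2: 011 → 1  (bit 3 = 1)
position 6: 010 → 0  (bit 2 = 0)
position 1: 001 → 1  (bit 1 = 1)
position 0: 000 → 1  (bit 0 = 1)
bits b7..b0 = 10011011 = 155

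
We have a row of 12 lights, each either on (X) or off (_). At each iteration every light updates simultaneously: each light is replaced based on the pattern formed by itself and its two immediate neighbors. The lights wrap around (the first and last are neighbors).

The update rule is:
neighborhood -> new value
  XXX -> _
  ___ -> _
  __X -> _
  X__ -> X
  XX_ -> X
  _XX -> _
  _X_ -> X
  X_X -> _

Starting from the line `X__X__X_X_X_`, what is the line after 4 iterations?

__X_X_X_X__X

iteration 1: XX_XX_X_X_X_
iteration 2: _X__X_X_X_X_
iteration 3: _XX_X_X_X_XX
iteration 4: __X_X_X_X__X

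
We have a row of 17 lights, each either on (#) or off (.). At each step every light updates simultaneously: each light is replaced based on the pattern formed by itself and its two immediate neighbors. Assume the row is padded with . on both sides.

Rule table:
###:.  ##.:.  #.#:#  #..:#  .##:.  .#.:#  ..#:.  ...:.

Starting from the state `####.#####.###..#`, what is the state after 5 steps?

step 1: ....#.....#...#.#
step 2: ....##....##..###
step 3: ......#.....#....
step 4: ......##....##...
step 5: ........#.....#..

........#.....#..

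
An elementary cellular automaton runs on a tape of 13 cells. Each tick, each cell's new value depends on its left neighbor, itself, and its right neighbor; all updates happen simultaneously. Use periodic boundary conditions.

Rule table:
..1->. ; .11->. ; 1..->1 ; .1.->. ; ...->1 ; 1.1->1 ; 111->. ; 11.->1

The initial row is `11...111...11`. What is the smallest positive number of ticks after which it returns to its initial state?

26

.111...111...
...111...1111
11...111....1
.111...1111..
...111....111
11...1111...1
.111....111..
...1111...111
11....111...1
.1111...111..
....111...111
111...111...1
..111...111..
1...111...111
111...111....
..111...1111.
1...111....11
111...1111...
..111....111.
1...1111...11
111....111...
..1111...111.
1....111...11
1111...111...
...111...111.
11...111...11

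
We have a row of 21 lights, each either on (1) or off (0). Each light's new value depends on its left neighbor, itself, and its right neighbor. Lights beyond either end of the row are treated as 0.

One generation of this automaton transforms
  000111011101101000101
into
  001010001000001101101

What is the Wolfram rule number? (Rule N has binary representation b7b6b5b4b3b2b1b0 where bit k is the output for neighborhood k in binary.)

150

position 4: 111 → 1  (bit 7 = 1)
position 5: 110 → 0  (bit 6 = 0)
position 6: 101 → 0  (bit 5 = 0)
position 15: 100 → 1  (bit 4 = 1)
position 3: 011 → 0  (bit 3 = 0)
position 14: 010 → 1  (bit 2 = 1)
position 2: 001 → 1  (bit 1 = 1)
position 0: 000 → 0  (bit 0 = 0)
bits b7..b0 = 10010110 = 150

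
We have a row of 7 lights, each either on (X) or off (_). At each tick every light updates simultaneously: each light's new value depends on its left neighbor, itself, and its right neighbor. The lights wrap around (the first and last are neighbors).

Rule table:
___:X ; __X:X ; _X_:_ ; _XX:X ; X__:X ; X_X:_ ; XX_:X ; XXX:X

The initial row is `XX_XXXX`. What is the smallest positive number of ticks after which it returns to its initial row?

tick 1: XX_XXXX

1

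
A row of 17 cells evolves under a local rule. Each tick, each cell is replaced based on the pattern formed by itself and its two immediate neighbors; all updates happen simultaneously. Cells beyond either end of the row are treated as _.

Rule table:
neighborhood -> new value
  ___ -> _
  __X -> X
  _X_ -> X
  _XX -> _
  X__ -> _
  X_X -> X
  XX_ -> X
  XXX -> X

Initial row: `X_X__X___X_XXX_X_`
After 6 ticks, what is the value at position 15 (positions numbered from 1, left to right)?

XXX_XX__XXX_XXXX_
_XXX_X_X_XXX_XXX_
X_XXXXXXX_XXX_XX_
XX_XXXXXXX_XXX_X_
_XX_XXXXXXX_XXXX_
X_XX_XXXXXXX_XXX_
position 15 holds X

X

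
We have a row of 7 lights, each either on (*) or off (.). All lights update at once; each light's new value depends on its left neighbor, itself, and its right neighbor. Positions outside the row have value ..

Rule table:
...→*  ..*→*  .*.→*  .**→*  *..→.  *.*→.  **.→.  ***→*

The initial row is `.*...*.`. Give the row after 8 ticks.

tick 1: **.***.
tick 2: *..**..
tick 3: *.**..*
tick 4: *.*..**
tick 5: *.*.**.
tick 6: *.*.*..
tick 7: *.*.*.*
tick 8: *.*.*.*

*.*.*.*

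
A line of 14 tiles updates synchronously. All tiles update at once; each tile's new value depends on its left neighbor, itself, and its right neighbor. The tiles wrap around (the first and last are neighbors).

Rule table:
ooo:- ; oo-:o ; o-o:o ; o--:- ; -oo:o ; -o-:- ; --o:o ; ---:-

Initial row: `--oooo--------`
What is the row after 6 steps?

--o-------ooo-

-oo--o--------
ooo-o---------
o-oo---------o
oooo--------oo
---o-------oo-
--o-------ooo-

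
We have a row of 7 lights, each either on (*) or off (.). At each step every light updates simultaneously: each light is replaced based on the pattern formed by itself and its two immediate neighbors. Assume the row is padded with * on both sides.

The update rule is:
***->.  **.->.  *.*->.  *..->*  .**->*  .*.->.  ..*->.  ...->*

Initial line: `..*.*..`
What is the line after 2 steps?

.***...

*....*.
.***...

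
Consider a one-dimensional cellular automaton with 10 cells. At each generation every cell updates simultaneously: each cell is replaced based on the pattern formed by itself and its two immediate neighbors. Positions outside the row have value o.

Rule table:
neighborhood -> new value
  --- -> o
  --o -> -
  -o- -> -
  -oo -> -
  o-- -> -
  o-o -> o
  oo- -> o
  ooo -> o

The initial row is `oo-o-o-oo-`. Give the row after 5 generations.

generation 1: ooo-o-o-oo
generation 2: oooo-o-o-o
generation 3: ooooo-o-o-
generation 4: oooooo-o-o
generation 5: ooooooo-o-

ooooooo-o-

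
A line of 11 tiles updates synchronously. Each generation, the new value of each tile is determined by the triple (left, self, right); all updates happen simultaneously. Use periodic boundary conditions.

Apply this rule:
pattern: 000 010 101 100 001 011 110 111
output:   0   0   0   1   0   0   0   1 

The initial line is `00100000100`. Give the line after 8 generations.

generation 1: 00010000010
generation 2: 00001000001
generation 3: 10000100000
generation 4: 01000010000
generation 5: 00100001000
generation 6: 00010000100
generation 7: 00001000010
generation 8: 00000100001

00000100001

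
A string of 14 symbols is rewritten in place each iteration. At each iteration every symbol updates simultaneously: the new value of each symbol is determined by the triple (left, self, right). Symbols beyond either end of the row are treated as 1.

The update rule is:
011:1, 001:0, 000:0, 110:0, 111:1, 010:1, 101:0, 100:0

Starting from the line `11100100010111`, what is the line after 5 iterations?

00000100010111

11000100010111
10000100010111
00000100010111
00000100010111  (fixed point — unchanged through iteration 5)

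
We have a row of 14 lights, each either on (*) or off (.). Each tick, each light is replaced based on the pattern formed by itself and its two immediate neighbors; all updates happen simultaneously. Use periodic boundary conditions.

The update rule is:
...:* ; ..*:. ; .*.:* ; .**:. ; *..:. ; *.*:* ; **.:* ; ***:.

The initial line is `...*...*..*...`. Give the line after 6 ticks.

*.**......*...

tick 1: **.*.*.*..*.**
tick 2: .*******..**..
tick 3: .......*...*.*
tick 4: .*****.*.*.***
tick 5: *....******..*
tick 6: *.**......*...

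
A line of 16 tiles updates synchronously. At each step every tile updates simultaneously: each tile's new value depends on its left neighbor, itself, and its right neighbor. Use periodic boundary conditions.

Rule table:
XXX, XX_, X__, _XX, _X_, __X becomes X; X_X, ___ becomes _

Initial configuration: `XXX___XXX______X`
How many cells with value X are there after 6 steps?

XXXX_XXXXX____XX
XXXX_XXXXXX__XXX
XXXX_XXXXXXXXXXX
XXXX_XXXXXXXXXXX  (fixed point — unchanged through step 6)
count of X: 15

15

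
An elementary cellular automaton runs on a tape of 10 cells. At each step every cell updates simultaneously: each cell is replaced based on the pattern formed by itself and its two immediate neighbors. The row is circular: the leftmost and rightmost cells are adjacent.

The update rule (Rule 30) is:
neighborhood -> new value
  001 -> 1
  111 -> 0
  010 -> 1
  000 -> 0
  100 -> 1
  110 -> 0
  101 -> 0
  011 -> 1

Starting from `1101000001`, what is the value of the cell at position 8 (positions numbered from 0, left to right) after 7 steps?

0001100011
1011010110
1010010100
1011110111
0010000100
0111001110
1100111001
position 8 holds 0

0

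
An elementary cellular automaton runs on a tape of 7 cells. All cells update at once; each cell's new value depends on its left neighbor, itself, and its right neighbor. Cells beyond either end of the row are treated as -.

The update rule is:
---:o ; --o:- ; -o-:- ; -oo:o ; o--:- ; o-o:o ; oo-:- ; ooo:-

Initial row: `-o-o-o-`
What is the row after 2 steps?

--o-o--
o--o--o

o--o--o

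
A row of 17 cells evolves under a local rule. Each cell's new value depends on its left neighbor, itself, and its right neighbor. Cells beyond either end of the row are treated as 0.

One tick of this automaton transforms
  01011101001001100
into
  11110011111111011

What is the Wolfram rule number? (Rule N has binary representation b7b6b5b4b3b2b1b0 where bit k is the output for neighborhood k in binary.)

position 4: 111 → 0  (bit 7 = 0)
position 5: 110 → 0  (bit 6 = 0)
position 2: 101 → 1  (bit 5 = 1)
position 8: 100 → 1  (bit 4 = 1)
position 3: 011 → 1  (bit 3 = 1)
position 1: 010 → 1  (bit 2 = 1)
position 0: 001 → 1  (bit 1 = 1)
position 16: 000 → 1  (bit 0 = 1)
bits b7..b0 = 00111111 = 63

63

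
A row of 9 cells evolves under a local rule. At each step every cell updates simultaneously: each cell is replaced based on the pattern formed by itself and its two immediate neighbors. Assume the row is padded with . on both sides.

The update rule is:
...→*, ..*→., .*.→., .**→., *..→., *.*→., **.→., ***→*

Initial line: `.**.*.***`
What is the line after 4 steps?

..**.....

.......*.
******...
.****..**
..**.....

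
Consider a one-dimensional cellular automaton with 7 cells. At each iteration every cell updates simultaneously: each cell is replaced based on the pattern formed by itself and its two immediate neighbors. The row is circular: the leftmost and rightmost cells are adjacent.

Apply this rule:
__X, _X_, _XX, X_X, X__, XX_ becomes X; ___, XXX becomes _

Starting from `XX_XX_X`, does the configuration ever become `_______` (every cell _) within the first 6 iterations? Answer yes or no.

yes

_XXXXXX
XX____X
_XX__XX
XXXXXXX
_______
all cells are _ at iteration 5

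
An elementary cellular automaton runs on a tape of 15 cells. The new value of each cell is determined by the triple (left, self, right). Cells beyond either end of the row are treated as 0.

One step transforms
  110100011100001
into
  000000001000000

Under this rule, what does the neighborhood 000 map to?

0

At position 5 the neighborhood is 000; the next row has 0 there.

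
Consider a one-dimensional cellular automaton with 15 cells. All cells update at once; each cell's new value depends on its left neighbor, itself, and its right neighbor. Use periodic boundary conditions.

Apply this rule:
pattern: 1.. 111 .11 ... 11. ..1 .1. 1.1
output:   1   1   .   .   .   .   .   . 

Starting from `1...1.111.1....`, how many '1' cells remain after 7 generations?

.1.....1...1...
..1.....1...1..
...1.....1...1.
....1.....1...1
1....1.....1...
.1....1.....1..
..1....1.....1.
count of 1: 3

3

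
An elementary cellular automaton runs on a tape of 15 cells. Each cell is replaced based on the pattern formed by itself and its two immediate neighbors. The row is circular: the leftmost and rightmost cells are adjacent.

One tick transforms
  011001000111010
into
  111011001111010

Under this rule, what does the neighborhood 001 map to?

At position 0 the neighborhood is 001; the next row has 1 there.

1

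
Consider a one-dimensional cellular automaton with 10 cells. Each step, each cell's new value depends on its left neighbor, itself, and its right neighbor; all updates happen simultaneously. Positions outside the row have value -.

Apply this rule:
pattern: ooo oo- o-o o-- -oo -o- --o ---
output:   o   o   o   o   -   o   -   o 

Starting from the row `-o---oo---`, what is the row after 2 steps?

step 1: -ooo--oooo
step 2: --ooo--ooo

--ooo--ooo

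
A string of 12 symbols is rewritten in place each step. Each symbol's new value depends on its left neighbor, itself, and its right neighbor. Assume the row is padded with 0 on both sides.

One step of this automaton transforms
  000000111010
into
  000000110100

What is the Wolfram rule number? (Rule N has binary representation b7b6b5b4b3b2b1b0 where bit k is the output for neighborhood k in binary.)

168

position 7: 111 → 1  (bit 7 = 1)
position 8: 110 → 0  (bit 6 = 0)
position 9: 101 → 1  (bit 5 = 1)
position 11: 100 → 0  (bit 4 = 0)
position 6: 011 → 1  (bit 3 = 1)
position 10: 010 → 0  (bit 2 = 0)
position 5: 001 → 0  (bit 1 = 0)
position 0: 000 → 0  (bit 0 = 0)
bits b7..b0 = 10101000 = 168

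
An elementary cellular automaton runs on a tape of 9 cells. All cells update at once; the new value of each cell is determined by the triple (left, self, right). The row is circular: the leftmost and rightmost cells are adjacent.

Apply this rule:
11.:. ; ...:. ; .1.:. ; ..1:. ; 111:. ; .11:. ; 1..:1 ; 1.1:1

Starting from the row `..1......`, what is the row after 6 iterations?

........1

...1.....
....1....
.....1...
......1..
.......1.
........1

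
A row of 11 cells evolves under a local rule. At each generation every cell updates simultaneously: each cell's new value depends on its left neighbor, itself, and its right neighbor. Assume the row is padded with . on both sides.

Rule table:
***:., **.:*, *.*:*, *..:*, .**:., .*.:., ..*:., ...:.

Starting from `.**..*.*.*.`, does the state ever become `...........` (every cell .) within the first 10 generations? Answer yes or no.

yes

..**..*.*.*
...**..*.*.
....**..*.*
.....**..*.
......**..*
.......**..
........**.
.........**
..........*
...........
all cells are . at generation 10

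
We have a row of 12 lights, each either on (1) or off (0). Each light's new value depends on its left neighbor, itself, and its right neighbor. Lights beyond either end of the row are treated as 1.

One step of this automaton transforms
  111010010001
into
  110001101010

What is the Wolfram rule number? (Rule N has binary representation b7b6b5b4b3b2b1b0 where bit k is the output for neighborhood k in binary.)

146

position 0: 111 → 1  (bit 7 = 1)
position 2: 110 → 0  (bit 6 = 0)
position 3: 101 → 0  (bit 5 = 0)
position 5: 100 → 1  (bit 4 = 1)
position 11: 011 → 0  (bit 3 = 0)
position 4: 010 → 0  (bit 2 = 0)
position 6: 001 → 1  (bit 1 = 1)
position 9: 000 → 0  (bit 0 = 0)
bits b7..b0 = 10010010 = 146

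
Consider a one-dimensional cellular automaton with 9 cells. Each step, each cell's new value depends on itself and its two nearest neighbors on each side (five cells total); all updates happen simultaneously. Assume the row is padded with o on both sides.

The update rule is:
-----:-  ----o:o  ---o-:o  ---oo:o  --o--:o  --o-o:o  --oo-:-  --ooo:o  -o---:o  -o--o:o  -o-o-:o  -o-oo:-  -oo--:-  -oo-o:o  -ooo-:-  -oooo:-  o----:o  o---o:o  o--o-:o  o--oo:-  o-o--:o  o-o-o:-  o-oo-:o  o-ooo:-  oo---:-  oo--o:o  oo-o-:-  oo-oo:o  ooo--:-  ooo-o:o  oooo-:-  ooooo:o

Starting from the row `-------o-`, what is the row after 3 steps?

step 1: -o---ooo-
step 2: -ooooo-oo
step 3: o--o-oo--

o--o-oo--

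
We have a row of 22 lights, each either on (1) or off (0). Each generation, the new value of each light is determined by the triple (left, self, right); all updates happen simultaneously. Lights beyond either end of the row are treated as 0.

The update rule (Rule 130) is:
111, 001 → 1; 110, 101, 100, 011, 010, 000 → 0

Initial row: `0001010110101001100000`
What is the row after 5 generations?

0000000000100000000000

0010000000000010000000
0100000000000100000000
1000000000001000000000
0000000000010000000000
0000000000100000000000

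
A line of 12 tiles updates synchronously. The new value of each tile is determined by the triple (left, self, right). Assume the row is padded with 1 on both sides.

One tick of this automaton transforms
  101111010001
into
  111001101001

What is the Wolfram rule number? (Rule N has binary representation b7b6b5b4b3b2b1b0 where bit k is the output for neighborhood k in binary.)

position 3: 111 → 0  (bit 7 = 0)
position 0: 110 → 1  (bit 6 = 1)
position 1: 101 → 1  (bit 5 = 1)
position 8: 100 → 1  (bit 4 = 1)
position 2: 011 → 1  (bit 3 = 1)
position 7: 010 → 0  (bit 2 = 0)
position 10: 001 → 0  (bit 1 = 0)
position 9: 000 → 0  (bit 0 = 0)
bits b7..b0 = 01111000 = 120

120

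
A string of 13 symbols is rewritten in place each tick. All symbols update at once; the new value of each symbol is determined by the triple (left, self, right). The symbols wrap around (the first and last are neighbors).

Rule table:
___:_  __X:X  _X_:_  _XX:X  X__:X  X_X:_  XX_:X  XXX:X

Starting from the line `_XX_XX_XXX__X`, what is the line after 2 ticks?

_XX_XX_XXXXX_
XXX_XX_XXXXXX

XXX_XX_XXXXXX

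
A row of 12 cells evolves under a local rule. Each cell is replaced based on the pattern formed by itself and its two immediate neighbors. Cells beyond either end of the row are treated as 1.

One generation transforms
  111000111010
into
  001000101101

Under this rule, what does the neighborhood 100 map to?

At position 3 the neighborhood is 100; the next row has 0 there.

0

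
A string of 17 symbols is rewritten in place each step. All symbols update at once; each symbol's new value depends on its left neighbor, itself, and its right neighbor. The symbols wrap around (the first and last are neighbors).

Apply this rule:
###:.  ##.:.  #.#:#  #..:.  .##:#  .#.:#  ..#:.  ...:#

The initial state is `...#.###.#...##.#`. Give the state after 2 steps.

####....#.######.

.#.###..##.#.#.##
####....#.######.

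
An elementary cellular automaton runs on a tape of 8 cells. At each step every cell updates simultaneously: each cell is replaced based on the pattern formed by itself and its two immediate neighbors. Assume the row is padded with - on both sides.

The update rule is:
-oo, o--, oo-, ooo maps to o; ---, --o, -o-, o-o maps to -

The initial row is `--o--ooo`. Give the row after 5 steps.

---o-ooo
-----ooo
-----ooo  (fixed point — unchanged through step 5)

-----ooo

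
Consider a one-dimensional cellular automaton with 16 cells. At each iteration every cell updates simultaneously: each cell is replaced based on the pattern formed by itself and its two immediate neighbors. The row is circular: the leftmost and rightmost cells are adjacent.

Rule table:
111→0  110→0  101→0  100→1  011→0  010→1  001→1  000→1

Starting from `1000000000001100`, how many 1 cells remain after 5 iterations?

14

1111111111110011
0000000000001100
1111111111110011  (repeats iteration 1; period 2)
iteration 5: 1111111111110011
count of 1: 14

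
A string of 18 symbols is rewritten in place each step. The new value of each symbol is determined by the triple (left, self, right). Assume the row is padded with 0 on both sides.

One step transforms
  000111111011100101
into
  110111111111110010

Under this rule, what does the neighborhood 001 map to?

0

At position 2 the neighborhood is 001; the next row has 0 there.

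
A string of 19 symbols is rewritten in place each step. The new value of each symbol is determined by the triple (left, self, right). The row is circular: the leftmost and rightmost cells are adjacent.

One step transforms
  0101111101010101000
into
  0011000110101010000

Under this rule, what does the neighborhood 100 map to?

0

At position 16 the neighborhood is 100; the next row has 0 there.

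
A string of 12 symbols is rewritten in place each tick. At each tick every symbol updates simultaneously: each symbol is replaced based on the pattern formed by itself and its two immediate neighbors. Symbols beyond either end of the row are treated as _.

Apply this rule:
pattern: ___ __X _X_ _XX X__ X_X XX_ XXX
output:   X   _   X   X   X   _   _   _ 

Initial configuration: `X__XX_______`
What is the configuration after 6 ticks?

XX_X_XXXXXXX
X__X_X______
XX_X_XXXXXXX  (repeats tick 1; period 2)
tick 6: X__X_X______

X__X_X______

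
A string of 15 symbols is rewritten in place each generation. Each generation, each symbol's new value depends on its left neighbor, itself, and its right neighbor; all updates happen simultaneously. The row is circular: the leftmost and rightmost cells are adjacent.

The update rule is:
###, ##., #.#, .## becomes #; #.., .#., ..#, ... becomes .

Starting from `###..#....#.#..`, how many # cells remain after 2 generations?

###........#...
###............
count of #: 3

3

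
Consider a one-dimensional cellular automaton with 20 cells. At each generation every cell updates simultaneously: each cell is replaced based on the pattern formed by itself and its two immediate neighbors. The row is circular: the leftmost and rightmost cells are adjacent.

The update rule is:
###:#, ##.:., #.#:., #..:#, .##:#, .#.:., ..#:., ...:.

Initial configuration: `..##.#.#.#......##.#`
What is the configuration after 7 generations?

generation 1: #.#.......#.....#...
generation 2: ...#.......#.....#..
generation 3: ....#.......#.....#.
generation 4: .....#.......#.....#
generation 5: #.....#.......#.....
generation 6: .#.....#.......#....
generation 7: ..#.....#.......#...

..#.....#.......#...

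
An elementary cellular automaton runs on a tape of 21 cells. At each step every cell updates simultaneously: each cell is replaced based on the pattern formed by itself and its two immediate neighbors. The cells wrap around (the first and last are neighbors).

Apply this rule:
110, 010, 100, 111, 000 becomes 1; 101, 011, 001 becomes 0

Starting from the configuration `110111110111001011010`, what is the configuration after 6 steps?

011001100111010110110

010011110011101001010
011001111001101101011
001100111100100101001
100110011110110101101
110011001110010100100
011001100111010110110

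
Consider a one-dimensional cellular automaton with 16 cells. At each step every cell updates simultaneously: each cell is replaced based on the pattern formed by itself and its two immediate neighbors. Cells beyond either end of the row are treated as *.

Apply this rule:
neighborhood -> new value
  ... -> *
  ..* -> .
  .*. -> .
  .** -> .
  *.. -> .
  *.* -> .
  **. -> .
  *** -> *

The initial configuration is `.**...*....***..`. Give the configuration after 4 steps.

step 1: ....*...**..*...
step 2: .**...*.......*.
step 3: ....*...*****...
step 4: .**...*..***..*.

.**...*..***..*.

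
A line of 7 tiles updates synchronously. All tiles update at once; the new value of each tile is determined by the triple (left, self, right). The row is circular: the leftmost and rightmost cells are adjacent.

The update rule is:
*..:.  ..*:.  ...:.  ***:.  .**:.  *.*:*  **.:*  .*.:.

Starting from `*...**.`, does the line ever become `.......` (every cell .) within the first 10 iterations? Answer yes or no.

.....**
......*
.......
all cells are . at iteration 3

yes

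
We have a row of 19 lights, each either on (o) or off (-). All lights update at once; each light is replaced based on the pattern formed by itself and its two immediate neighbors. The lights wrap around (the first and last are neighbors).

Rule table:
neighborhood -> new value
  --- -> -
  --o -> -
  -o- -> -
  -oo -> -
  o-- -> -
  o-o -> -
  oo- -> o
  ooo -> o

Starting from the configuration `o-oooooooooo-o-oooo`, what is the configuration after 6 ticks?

tick 1: o--ooooooooo----ooo
tick 2: o---oooooooo-----oo
tick 3: o----ooooooo------o
tick 4: o-----oooooo-------
tick 5: -------ooooo-------
tick 6: --------oooo-------

--------oooo-------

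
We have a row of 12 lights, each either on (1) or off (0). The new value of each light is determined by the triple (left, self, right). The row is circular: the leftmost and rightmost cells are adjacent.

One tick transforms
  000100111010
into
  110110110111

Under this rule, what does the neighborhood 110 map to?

0

At position 8 the neighborhood is 110; the next row has 0 there.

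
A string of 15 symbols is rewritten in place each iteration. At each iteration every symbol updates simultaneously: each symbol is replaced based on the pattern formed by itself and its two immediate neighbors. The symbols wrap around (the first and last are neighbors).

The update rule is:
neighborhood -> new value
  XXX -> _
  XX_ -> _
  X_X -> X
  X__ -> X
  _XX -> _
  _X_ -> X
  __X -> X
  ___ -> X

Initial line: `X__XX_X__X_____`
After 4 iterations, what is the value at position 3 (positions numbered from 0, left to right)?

XXX__XXXXXXXXXX
___XX__________
XXX__XXXXXXXXXX  (repeats iteration 1; period 2)
iteration 4: ___XX__________
position 3 holds X

X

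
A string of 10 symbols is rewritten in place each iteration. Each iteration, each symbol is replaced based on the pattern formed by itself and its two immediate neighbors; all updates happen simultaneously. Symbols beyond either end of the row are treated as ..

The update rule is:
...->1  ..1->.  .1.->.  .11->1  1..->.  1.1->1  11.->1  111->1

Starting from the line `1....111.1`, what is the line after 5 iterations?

.11111111.

iteration 1: ..11.1111.
iteration 2: 1.1111111.
iteration 3: .11111111.
iteration 4: .11111111.  (fixed point — unchanged through iteration 5)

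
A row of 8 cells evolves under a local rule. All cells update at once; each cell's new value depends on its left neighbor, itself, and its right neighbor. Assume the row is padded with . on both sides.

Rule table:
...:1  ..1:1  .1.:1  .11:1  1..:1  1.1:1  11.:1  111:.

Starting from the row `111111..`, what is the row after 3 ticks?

1....111
111111.1
1....111

1....111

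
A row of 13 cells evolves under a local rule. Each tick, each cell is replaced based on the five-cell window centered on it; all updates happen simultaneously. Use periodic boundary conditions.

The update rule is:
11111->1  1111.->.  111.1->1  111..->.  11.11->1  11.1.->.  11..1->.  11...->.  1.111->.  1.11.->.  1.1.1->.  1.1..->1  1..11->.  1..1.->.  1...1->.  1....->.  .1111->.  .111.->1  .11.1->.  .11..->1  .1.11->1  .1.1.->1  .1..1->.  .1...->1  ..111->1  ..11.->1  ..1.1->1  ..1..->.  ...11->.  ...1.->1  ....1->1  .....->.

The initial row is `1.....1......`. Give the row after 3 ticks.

.......11....

.1..11.1...11
.1..1..11..1.
.......11....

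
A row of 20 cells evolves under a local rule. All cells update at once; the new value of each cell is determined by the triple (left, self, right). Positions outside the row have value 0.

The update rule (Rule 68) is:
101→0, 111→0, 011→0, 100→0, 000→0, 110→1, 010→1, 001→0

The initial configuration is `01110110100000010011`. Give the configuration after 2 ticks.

00010010100000010001

tick 1: 00010010100000010001
tick 2: 00010010100000010001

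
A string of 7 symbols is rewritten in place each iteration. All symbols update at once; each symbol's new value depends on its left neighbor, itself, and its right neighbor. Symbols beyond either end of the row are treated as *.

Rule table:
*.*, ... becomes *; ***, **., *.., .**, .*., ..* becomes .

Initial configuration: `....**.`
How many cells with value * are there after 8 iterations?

2

.**...*
*...*..
..*....
....**.  (repeats iteration 0; period 4)
iteration 8: ....**.
count of *: 2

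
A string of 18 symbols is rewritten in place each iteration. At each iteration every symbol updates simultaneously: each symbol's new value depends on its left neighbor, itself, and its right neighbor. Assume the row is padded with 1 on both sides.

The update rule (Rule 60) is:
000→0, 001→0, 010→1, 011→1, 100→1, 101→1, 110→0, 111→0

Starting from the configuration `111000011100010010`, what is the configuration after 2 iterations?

000100010010011011
100110011011010110

100110011011010110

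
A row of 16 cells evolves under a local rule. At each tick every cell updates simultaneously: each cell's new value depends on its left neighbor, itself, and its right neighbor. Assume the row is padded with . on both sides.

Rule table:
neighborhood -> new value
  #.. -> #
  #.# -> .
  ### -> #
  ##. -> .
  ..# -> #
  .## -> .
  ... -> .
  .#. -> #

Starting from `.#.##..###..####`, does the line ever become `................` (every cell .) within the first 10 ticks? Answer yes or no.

no

##...##.#.##.##.
..#.#...#......#
.##.##.###....##
#.......#.#..#..
##.....##.#####.
..#...#....###.#
.###.###..#.#..#
#.#...#.###.####
#.##.##..#...##.
#......####.#..#
tick 10 is #......####.#..#, still not uniform .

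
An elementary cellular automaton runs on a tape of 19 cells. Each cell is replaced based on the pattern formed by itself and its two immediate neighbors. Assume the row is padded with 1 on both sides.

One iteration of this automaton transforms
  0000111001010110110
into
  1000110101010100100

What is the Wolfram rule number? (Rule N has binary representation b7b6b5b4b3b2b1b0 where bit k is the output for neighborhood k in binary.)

156

position 5: 111 → 1  (bit 7 = 1)
position 6: 110 → 0  (bit 6 = 0)
position 10: 101 → 0  (bit 5 = 0)
position 0: 100 → 1  (bit 4 = 1)
position 4: 011 → 1  (bit 3 = 1)
position 9: 010 → 1  (bit 2 = 1)
position 3: 001 → 0  (bit 1 = 0)
position 1: 000 → 0  (bit 0 = 0)
bits b7..b0 = 10011100 = 156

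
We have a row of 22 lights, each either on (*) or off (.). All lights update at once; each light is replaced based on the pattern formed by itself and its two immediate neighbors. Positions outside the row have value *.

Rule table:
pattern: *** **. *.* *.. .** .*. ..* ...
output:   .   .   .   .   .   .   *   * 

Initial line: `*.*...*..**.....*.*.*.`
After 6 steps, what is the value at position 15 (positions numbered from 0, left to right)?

.

step 1: ....**..*...****......
step 2: .***...*..**.....*****
step 3: .....**..*...****.....
step 4: .****...*..**.....****
step 5: ......**..*...****....
step 6: .*****...*..**.....***
position 15 holds .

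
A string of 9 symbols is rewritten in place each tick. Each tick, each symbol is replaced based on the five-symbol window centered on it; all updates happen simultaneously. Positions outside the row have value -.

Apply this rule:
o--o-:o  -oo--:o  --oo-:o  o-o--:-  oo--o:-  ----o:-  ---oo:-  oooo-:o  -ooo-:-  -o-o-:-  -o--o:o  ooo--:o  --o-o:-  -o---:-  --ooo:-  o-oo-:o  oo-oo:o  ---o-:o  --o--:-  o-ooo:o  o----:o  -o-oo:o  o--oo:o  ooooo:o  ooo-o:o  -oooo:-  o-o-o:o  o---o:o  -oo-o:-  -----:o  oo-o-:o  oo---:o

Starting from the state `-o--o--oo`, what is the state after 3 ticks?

o-oo-oooo
-oo-oo-oo
-o-oo-ooo

-o-oo-ooo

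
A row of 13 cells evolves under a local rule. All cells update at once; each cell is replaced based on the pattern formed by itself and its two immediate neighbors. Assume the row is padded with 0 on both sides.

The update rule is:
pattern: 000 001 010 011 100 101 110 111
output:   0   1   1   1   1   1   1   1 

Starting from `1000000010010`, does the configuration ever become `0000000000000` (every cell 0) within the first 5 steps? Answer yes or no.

1100000111111
1110001111111
1111011111111
1111111111111
1111111111111
step 5 is 1111111111111, still not uniform 0

no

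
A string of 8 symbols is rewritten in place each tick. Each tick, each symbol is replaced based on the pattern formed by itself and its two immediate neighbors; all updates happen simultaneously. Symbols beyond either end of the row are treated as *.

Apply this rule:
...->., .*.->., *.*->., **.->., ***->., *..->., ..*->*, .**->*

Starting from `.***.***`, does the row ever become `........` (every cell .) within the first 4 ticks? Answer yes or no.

no

.*...*..
....*..*
...*..**
..*..**.
tick 4 is ..*..**., still not uniform .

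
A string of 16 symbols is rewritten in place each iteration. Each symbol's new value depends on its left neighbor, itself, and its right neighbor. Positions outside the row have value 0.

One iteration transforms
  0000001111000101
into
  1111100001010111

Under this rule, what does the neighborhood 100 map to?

0

At position 10 the neighborhood is 100; the next row has 0 there.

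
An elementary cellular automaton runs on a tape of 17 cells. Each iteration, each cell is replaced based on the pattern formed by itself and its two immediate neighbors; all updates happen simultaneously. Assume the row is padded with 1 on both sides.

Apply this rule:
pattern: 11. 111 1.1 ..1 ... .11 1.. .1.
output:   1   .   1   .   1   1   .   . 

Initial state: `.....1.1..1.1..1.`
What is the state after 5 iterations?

.111..1....1....1
11.1....11...11.1
.11..11.11.1.1111
111..111111.11...
..1..1....1111.1.

..1..1....1111.1.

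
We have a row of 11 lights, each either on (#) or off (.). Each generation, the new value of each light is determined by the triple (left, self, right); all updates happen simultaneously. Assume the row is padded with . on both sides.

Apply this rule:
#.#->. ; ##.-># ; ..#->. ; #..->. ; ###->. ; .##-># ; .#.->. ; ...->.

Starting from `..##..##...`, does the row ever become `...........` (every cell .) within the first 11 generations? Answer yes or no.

no

..##..##...  (fixed point — unchanged through generation 11)
generation 11 is ..##..##..., still not uniform .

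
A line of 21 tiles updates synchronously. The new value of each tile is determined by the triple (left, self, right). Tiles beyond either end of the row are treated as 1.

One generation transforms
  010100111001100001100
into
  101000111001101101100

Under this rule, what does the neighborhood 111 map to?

1

At position 7 the neighborhood is 111; the next row has 1 there.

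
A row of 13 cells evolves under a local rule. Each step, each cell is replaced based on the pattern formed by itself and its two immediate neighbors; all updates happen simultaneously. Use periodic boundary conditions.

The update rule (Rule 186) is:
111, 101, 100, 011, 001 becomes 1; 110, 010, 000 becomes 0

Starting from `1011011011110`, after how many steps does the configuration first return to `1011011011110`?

step 1: 0110110111101
step 2: 1101101111010
step 3: 1011011110101
step 4: 0110111101011
step 5: 1101111010110
step 6: 1011110101101
step 7: 0111101011011
step 8: 1111010110110
step 9: 1110101101101
step 10: 1101011011011
step 11: 1010110110111
step 12: 0101101101111
step 13: 1011011011110

13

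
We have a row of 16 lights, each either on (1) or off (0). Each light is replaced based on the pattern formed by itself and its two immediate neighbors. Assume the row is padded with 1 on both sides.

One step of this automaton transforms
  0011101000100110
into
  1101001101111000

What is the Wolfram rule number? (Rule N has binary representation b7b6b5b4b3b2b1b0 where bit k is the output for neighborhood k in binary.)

150

position 3: 111 → 1  (bit 7 = 1)
position 4: 110 → 0  (bit 6 = 0)
position 5: 101 → 0  (bit 5 = 0)
position 0: 100 → 1  (bit 4 = 1)
position 2: 011 → 0  (bit 3 = 0)
position 6: 010 → 1  (bit 2 = 1)
position 1: 001 → 1  (bit 1 = 1)
position 8: 000 → 0  (bit 0 = 0)
bits b7..b0 = 10010110 = 150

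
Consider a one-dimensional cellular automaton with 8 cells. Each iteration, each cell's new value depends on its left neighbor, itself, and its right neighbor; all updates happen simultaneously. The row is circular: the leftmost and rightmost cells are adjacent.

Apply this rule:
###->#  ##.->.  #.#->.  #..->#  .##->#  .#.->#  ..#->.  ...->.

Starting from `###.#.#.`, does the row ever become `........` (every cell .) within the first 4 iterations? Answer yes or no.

no

##..#.#.
#.#.#.#.
#.#.#.#.  (fixed point — unchanged through iteration 4)
iteration 4 is #.#.#.#., still not uniform .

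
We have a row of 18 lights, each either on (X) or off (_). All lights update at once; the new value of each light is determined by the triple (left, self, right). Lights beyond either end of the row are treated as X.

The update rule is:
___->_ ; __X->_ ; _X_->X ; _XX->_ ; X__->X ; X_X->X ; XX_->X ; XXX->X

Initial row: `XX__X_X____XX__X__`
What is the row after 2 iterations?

XXXX_XXXX____XX_XX

XXX_XXXX____XX_XX_
XXXX_XXXX____XX_XX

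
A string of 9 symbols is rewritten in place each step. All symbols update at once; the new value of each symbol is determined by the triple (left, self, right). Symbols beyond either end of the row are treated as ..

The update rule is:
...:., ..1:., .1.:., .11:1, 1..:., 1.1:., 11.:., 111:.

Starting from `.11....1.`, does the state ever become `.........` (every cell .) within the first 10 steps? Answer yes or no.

.1.......
.........
all cells are . at step 2

yes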